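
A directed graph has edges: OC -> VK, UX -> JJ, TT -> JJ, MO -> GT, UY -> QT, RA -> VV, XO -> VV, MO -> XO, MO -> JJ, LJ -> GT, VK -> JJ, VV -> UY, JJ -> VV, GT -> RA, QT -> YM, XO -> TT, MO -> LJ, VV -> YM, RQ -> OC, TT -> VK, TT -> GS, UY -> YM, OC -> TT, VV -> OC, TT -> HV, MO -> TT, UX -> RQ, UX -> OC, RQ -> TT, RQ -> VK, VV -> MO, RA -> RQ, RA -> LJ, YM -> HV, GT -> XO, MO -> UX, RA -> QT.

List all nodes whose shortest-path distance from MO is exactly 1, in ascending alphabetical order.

Level 0: MO
Level 1: GT, JJ, LJ, TT, UX, XO
Level 2: GS, HV, OC, RA, RQ, VK, VV
Level 3: QT, UY, YM

GT, JJ, LJ, TT, UX, XO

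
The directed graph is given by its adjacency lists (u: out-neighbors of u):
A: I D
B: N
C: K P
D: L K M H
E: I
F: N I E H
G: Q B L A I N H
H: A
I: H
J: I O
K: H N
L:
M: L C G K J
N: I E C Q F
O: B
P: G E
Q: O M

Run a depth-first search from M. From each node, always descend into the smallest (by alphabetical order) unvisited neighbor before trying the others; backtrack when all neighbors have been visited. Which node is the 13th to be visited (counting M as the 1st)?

Visit M
M → C
C → K
K → H
H → A
A → D
D → L
A → I
K → N
N → E
N → F
N → Q
Q → O
O → B
C → P
P → G
M → J

Visit order: M, C, K, H, A, D, L, I, N, E, F, Q, O, B, P, G, J

O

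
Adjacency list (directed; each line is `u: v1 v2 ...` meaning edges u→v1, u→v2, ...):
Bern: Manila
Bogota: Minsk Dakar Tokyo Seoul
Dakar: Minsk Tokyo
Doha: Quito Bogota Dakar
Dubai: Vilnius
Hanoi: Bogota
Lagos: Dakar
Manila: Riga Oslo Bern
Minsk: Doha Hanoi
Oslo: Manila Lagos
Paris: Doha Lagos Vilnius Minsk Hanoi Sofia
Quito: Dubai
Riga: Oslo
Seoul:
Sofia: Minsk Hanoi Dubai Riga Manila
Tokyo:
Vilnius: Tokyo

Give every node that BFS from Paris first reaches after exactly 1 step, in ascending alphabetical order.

Doha, Hanoi, Lagos, Minsk, Sofia, Vilnius

Level 0: Paris
Level 1: Doha, Hanoi, Lagos, Minsk, Sofia, Vilnius
Level 2: Bogota, Dakar, Dubai, Manila, Quito, Riga, Tokyo
Level 3: Bern, Oslo, Seoul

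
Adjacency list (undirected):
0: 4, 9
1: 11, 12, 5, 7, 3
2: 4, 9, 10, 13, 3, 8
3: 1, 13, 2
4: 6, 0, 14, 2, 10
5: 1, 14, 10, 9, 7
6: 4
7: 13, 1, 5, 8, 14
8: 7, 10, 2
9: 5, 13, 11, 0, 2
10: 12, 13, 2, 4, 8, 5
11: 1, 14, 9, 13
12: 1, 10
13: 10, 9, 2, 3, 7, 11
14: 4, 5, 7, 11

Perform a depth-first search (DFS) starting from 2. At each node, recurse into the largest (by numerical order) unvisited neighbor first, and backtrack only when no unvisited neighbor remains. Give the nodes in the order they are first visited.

Visit 2
2 → 13
13 → 11
11 → 14
14 → 7
7 → 8
8 → 10
10 → 12
12 → 1
1 → 5
5 → 9
9 → 0
0 → 4
4 → 6
1 → 3

2 -> 13 -> 11 -> 14 -> 7 -> 8 -> 10 -> 12 -> 1 -> 5 -> 9 -> 0 -> 4 -> 6 -> 3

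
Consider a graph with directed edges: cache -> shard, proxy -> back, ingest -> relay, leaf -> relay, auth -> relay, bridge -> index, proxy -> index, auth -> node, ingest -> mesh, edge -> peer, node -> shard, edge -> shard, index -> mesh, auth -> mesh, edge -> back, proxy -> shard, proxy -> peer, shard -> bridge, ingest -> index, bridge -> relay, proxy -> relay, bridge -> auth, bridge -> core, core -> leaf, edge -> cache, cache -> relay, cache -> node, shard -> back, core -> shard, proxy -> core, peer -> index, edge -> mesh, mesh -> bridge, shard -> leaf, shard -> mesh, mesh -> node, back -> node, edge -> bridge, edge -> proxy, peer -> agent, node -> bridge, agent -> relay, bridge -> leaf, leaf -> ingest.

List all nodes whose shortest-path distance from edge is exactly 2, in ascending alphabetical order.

Level 0: edge
Level 1: back, bridge, cache, mesh, peer, proxy, shard
Level 2: agent, auth, core, index, leaf, node, relay
Level 3: ingest

agent, auth, core, index, leaf, node, relay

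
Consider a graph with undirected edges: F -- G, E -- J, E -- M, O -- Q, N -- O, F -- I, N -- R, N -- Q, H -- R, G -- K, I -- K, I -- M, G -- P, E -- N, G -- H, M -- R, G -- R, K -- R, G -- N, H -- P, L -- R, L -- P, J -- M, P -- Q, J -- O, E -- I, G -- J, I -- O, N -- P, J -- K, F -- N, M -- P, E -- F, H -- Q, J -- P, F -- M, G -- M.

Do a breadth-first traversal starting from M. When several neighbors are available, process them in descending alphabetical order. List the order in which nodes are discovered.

M, R, P, J, I, G, F, E, N, L, K, H, Q, O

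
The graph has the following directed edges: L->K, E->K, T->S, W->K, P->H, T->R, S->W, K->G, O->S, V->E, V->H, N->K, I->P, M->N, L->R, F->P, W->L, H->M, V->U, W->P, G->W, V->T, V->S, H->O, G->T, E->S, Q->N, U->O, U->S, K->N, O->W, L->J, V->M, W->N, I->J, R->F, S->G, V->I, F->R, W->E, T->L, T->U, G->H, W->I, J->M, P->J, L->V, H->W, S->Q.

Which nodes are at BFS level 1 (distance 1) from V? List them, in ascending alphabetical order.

E, H, I, M, S, T, U

Level 0: V
Level 1: E, H, I, M, S, T, U
Level 2: G, J, K, L, N, O, P, Q, R, W
Level 3: F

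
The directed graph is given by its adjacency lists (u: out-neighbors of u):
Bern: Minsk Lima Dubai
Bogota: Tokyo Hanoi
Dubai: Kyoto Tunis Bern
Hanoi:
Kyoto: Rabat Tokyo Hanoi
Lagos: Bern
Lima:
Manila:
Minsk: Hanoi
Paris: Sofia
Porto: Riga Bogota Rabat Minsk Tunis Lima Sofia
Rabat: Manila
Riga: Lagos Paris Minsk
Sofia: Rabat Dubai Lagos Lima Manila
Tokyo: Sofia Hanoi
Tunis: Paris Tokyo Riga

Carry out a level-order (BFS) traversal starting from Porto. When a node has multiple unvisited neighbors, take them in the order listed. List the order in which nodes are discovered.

Porto, Riga, Bogota, Rabat, Minsk, Tunis, Lima, Sofia, Lagos, Paris, Tokyo, Hanoi, Manila, Dubai, Bern, Kyoto

Visit Porto; enqueue Riga, Bogota, Rabat, Minsk, Tunis, Lima, Sofia → queue [Riga, Bogota, Rabat, Minsk, Tunis, Lima, Sofia]
Visit Riga; enqueue Lagos, Paris → queue [Bogota, Rabat, Minsk, Tunis, Lima, Sofia, Lagos, Paris]
Visit Bogota; enqueue Tokyo, Hanoi → queue [Rabat, Minsk, Tunis, Lima, Sofia, Lagos, Paris, Tokyo, Hanoi]
Visit Rabat; enqueue Manila → queue [Minsk, Tunis, Lima, Sofia, Lagos, Paris, Tokyo, Hanoi, Manila]
Visit Minsk → queue [Tunis, Lima, Sofia, Lagos, Paris, Tokyo, Hanoi, Manila]
Visit Tunis → queue [Lima, Sofia, Lagos, Paris, Tokyo, Hanoi, Manila]
Visit Lima → queue [Sofia, Lagos, Paris, Tokyo, Hanoi, Manila]
Visit Sofia; enqueue Dubai → queue [Lagos, Paris, Tokyo, Hanoi, Manila, Dubai]
Visit Lagos; enqueue Bern → queue [Paris, Tokyo, Hanoi, Manila, Dubai, Bern]
Visit Paris → queue [Tokyo, Hanoi, Manila, Dubai, Bern]
Visit Tokyo → queue [Hanoi, Manila, Dubai, Bern]
Visit Hanoi → queue [Manila, Dubai, Bern]
Visit Manila → queue [Dubai, Bern]
Visit Dubai; enqueue Kyoto → queue [Bern, Kyoto]
Visit Bern → queue [Kyoto]
Visit Kyoto → queue []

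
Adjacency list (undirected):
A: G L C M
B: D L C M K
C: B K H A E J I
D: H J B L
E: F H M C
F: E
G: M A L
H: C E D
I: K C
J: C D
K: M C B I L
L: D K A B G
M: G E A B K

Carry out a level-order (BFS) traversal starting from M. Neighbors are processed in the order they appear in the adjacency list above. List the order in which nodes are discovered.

M, G, E, A, B, K, L, F, H, C, D, I, J

Visit M; enqueue G, E, A, B, K → queue [G, E, A, B, K]
Visit G; enqueue L → queue [E, A, B, K, L]
Visit E; enqueue F, H, C → queue [A, B, K, L, F, H, C]
Visit A → queue [B, K, L, F, H, C]
Visit B; enqueue D → queue [K, L, F, H, C, D]
Visit K; enqueue I → queue [L, F, H, C, D, I]
Visit L → queue [F, H, C, D, I]
Visit F → queue [H, C, D, I]
Visit H → queue [C, D, I]
Visit C; enqueue J → queue [D, I, J]
Visit D → queue [I, J]
Visit I → queue [J]
Visit J → queue []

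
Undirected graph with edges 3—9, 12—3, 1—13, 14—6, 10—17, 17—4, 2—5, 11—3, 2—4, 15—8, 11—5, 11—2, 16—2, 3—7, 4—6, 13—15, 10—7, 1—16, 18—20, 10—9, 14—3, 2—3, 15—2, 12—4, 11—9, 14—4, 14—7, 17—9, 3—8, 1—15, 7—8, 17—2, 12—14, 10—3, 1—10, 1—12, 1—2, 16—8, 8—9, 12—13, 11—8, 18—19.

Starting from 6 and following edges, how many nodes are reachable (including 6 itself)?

17

BFS from 6 visits: 6, 14, 4, 12, 7, 3, 17, 2, 13, 1, 10, 8, 11, 9, 16, 15, 5
Reachable nodes: 17 of 20 total.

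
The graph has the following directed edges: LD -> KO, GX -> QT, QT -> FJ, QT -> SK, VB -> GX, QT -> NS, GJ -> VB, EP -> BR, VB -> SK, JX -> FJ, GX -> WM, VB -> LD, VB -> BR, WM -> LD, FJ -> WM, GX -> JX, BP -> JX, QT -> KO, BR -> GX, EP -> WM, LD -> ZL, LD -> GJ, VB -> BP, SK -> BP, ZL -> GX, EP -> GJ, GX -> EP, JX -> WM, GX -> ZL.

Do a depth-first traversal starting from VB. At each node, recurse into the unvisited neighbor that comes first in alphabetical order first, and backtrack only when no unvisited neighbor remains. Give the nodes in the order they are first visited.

Visit VB
VB → BP
BP → JX
JX → FJ
FJ → WM
WM → LD
LD → GJ
LD → KO
LD → ZL
ZL → GX
GX → EP
EP → BR
GX → QT
QT → NS
QT → SK

VB BP JX FJ WM LD GJ KO ZL GX EP BR QT NS SK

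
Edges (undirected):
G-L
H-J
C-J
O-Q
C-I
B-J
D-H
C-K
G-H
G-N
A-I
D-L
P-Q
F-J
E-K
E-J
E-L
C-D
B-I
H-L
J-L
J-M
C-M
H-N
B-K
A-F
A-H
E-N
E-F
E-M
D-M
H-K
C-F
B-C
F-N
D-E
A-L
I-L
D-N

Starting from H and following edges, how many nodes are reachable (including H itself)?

14

BFS from H visits: H, A, D, G, J, K, L, N, F, I, C, E, M, B
Reachable nodes: 14 of 17 total.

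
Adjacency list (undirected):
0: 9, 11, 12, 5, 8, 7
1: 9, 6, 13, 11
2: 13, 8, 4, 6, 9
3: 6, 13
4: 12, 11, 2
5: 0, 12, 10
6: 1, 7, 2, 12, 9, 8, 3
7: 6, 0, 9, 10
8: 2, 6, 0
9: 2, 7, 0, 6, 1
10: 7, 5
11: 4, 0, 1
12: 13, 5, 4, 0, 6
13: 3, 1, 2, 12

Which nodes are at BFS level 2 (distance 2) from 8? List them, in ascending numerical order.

1, 3, 4, 5, 7, 9, 11, 12, 13

Level 0: 8
Level 1: 0, 2, 6
Level 2: 1, 3, 4, 5, 7, 9, 11, 12, 13
Level 3: 10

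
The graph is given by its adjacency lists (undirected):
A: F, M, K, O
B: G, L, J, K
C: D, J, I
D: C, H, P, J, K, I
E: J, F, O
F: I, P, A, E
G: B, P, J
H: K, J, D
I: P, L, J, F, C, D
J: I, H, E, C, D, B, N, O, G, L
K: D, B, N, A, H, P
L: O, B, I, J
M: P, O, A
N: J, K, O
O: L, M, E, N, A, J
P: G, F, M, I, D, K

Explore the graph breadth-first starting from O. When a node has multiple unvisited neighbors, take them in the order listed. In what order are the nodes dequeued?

O → L → M → E → N → A → J → B → I → P → F → K → H → C → D → G

Visit O; enqueue L, M, E, N, A, J → queue [L, M, E, N, A, J]
Visit L; enqueue B, I → queue [M, E, N, A, J, B, I]
Visit M; enqueue P → queue [E, N, A, J, B, I, P]
Visit E; enqueue F → queue [N, A, J, B, I, P, F]
Visit N; enqueue K → queue [A, J, B, I, P, F, K]
Visit A → queue [J, B, I, P, F, K]
Visit J; enqueue H, C, D, G → queue [B, I, P, F, K, H, C, D, G]
Visit B → queue [I, P, F, K, H, C, D, G]
Visit I → queue [P, F, K, H, C, D, G]
Visit P → queue [F, K, H, C, D, G]
Visit F → queue [K, H, C, D, G]
Visit K → queue [H, C, D, G]
Visit H → queue [C, D, G]
Visit C → queue [D, G]
Visit D → queue [G]
Visit G → queue []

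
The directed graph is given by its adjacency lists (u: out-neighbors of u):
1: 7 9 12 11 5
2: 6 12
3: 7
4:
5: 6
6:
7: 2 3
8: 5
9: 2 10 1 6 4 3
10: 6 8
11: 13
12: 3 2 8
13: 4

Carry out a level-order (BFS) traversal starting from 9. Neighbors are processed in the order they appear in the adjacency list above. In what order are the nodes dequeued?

9 → 2 → 10 → 1 → 6 → 4 → 3 → 12 → 8 → 7 → 11 → 5 → 13

Visit 9; enqueue 2, 10, 1, 6, 4, 3 → queue [2, 10, 1, 6, 4, 3]
Visit 2; enqueue 12 → queue [10, 1, 6, 4, 3, 12]
Visit 10; enqueue 8 → queue [1, 6, 4, 3, 12, 8]
Visit 1; enqueue 7, 11, 5 → queue [6, 4, 3, 12, 8, 7, 11, 5]
Visit 6 → queue [4, 3, 12, 8, 7, 11, 5]
Visit 4 → queue [3, 12, 8, 7, 11, 5]
Visit 3 → queue [12, 8, 7, 11, 5]
Visit 12 → queue [8, 7, 11, 5]
Visit 8 → queue [7, 11, 5]
Visit 7 → queue [11, 5]
Visit 11; enqueue 13 → queue [5, 13]
Visit 5 → queue [13]
Visit 13 → queue []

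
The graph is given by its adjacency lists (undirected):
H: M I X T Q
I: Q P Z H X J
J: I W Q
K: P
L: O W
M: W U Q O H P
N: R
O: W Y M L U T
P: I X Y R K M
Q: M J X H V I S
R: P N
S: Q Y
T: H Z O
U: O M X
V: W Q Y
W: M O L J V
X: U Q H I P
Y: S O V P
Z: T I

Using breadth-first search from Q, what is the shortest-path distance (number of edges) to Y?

2

Level 0: Q
Level 1: H, I, J, M, S, V, X
Level 2: O, P, T, U, W, Y, Z
Level 3: K, L, R
Level 4: N
Y first appears at level 2.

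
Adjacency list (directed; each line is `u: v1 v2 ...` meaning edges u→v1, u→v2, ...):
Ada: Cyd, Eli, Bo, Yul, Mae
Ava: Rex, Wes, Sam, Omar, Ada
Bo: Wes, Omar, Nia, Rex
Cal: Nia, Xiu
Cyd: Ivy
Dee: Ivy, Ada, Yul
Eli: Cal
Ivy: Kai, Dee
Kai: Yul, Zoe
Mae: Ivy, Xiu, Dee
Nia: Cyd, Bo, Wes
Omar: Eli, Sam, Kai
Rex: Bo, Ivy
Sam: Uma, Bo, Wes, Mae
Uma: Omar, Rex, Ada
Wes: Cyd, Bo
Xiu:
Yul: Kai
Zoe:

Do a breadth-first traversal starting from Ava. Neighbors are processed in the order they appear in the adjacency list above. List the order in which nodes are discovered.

Ava → Rex → Wes → Sam → Omar → Ada → Bo → Ivy → Cyd → Uma → Mae → Eli → Kai → Yul → Nia → Dee → Xiu → Cal → Zoe

Visit Ava; enqueue Rex, Wes, Sam, Omar, Ada → queue [Rex, Wes, Sam, Omar, Ada]
Visit Rex; enqueue Bo, Ivy → queue [Wes, Sam, Omar, Ada, Bo, Ivy]
Visit Wes; enqueue Cyd → queue [Sam, Omar, Ada, Bo, Ivy, Cyd]
Visit Sam; enqueue Uma, Mae → queue [Omar, Ada, Bo, Ivy, Cyd, Uma, Mae]
Visit Omar; enqueue Eli, Kai → queue [Ada, Bo, Ivy, Cyd, Uma, Mae, Eli, Kai]
Visit Ada; enqueue Yul → queue [Bo, Ivy, Cyd, Uma, Mae, Eli, Kai, Yul]
Visit Bo; enqueue Nia → queue [Ivy, Cyd, Uma, Mae, Eli, Kai, Yul, Nia]
Visit Ivy; enqueue Dee → queue [Cyd, Uma, Mae, Eli, Kai, Yul, Nia, Dee]
Visit Cyd → queue [Uma, Mae, Eli, Kai, Yul, Nia, Dee]
Visit Uma → queue [Mae, Eli, Kai, Yul, Nia, Dee]
Visit Mae; enqueue Xiu → queue [Eli, Kai, Yul, Nia, Dee, Xiu]
Visit Eli; enqueue Cal → queue [Kai, Yul, Nia, Dee, Xiu, Cal]
Visit Kai; enqueue Zoe → queue [Yul, Nia, Dee, Xiu, Cal, Zoe]
Visit Yul → queue [Nia, Dee, Xiu, Cal, Zoe]
Visit Nia → queue [Dee, Xiu, Cal, Zoe]
Visit Dee → queue [Xiu, Cal, Zoe]
Visit Xiu → queue [Cal, Zoe]
Visit Cal → queue [Zoe]
Visit Zoe → queue []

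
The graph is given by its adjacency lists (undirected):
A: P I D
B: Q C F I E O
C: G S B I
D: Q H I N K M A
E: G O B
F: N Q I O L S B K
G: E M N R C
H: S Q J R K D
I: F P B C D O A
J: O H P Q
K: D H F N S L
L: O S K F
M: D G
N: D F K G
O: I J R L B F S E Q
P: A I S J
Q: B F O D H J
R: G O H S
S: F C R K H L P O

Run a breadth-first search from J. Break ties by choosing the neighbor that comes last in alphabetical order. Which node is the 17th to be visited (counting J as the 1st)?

M

Visit J; enqueue Q, P, O, H → queue [Q, P, O, H]
Visit Q; enqueue F, D, B → queue [P, O, H, F, D, B]
Visit P; enqueue S, I, A → queue [O, H, F, D, B, S, I, A]
Visit O; enqueue R, L, E → queue [H, F, D, B, S, I, A, R, L, E]
Visit H; enqueue K → queue [F, D, B, S, I, A, R, L, E, K]
Visit F; enqueue N → queue [D, B, S, I, A, R, L, E, K, N]
Visit D; enqueue M → queue [B, S, I, A, R, L, E, K, N, M]
Visit B; enqueue C → queue [S, I, A, R, L, E, K, N, M, C]
Visit S → queue [I, A, R, L, E, K, N, M, C]
Visit I → queue [A, R, L, E, K, N, M, C]
Visit A → queue [R, L, E, K, N, M, C]
Visit R; enqueue G → queue [L, E, K, N, M, C, G]
Visit L → queue [E, K, N, M, C, G]
Visit E → queue [K, N, M, C, G]
Visit K → queue [N, M, C, G]
Visit N → queue [M, C, G]
Visit M → queue [C, G]
Visit C → queue [G]
Visit G → queue []

Visit order: J, Q, P, O, H, F, D, B, S, I, A, R, L, E, K, N, M, C, G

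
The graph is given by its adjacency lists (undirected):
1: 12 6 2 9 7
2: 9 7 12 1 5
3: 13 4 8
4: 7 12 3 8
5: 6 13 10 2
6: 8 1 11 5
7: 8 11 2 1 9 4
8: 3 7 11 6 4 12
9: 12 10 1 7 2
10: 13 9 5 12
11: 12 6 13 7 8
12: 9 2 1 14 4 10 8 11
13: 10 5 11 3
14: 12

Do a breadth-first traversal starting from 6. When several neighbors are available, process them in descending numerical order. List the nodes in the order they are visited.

6 11 8 5 1 13 12 7 4 3 10 2 9 14

Visit 6; enqueue 11, 8, 5, 1 → queue [11, 8, 5, 1]
Visit 11; enqueue 13, 12, 7 → queue [8, 5, 1, 13, 12, 7]
Visit 8; enqueue 4, 3 → queue [5, 1, 13, 12, 7, 4, 3]
Visit 5; enqueue 10, 2 → queue [1, 13, 12, 7, 4, 3, 10, 2]
Visit 1; enqueue 9 → queue [13, 12, 7, 4, 3, 10, 2, 9]
Visit 13 → queue [12, 7, 4, 3, 10, 2, 9]
Visit 12; enqueue 14 → queue [7, 4, 3, 10, 2, 9, 14]
Visit 7 → queue [4, 3, 10, 2, 9, 14]
Visit 4 → queue [3, 10, 2, 9, 14]
Visit 3 → queue [10, 2, 9, 14]
Visit 10 → queue [2, 9, 14]
Visit 2 → queue [9, 14]
Visit 9 → queue [14]
Visit 14 → queue []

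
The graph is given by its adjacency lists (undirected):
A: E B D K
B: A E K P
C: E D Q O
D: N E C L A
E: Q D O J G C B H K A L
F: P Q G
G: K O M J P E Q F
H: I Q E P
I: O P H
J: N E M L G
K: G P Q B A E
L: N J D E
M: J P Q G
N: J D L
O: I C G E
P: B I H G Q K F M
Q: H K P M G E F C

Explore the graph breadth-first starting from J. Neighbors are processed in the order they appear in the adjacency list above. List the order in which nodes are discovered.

J N E M L G D Q O C B H K A P F I

Visit J; enqueue N, E, M, L, G → queue [N, E, M, L, G]
Visit N; enqueue D → queue [E, M, L, G, D]
Visit E; enqueue Q, O, C, B, H, K, A → queue [M, L, G, D, Q, O, C, B, H, K, A]
Visit M; enqueue P → queue [L, G, D, Q, O, C, B, H, K, A, P]
Visit L → queue [G, D, Q, O, C, B, H, K, A, P]
Visit G; enqueue F → queue [D, Q, O, C, B, H, K, A, P, F]
Visit D → queue [Q, O, C, B, H, K, A, P, F]
Visit Q → queue [O, C, B, H, K, A, P, F]
Visit O; enqueue I → queue [C, B, H, K, A, P, F, I]
Visit C → queue [B, H, K, A, P, F, I]
Visit B → queue [H, K, A, P, F, I]
Visit H → queue [K, A, P, F, I]
Visit K → queue [A, P, F, I]
Visit A → queue [P, F, I]
Visit P → queue [F, I]
Visit F → queue [I]
Visit I → queue []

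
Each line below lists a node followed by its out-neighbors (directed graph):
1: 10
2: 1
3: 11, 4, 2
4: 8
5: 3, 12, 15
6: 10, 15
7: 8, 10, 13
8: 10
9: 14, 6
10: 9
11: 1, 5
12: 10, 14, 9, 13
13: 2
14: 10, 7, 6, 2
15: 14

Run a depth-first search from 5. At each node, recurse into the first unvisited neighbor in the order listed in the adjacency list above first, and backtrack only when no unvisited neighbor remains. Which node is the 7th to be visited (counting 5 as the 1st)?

Visit 5
5 → 3
3 → 11
11 → 1
1 → 10
10 → 9
9 → 14
14 → 7
7 → 8
7 → 13
13 → 2
14 → 6
6 → 15
3 → 4
5 → 12

Visit order: 5, 3, 11, 1, 10, 9, 14, 7, 8, 13, 2, 6, 15, 4, 12

14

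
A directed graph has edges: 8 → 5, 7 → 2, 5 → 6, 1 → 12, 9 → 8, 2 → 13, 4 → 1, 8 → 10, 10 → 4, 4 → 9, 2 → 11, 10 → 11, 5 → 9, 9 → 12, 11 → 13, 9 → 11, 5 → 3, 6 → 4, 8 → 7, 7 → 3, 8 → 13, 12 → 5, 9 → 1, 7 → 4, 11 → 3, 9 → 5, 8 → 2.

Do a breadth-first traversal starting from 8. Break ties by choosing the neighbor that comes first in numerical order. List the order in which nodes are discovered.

Visit 8; enqueue 2, 5, 7, 10, 13 → queue [2, 5, 7, 10, 13]
Visit 2; enqueue 11 → queue [5, 7, 10, 13, 11]
Visit 5; enqueue 3, 6, 9 → queue [7, 10, 13, 11, 3, 6, 9]
Visit 7; enqueue 4 → queue [10, 13, 11, 3, 6, 9, 4]
Visit 10 → queue [13, 11, 3, 6, 9, 4]
Visit 13 → queue [11, 3, 6, 9, 4]
Visit 11 → queue [3, 6, 9, 4]
Visit 3 → queue [6, 9, 4]
Visit 6 → queue [9, 4]
Visit 9; enqueue 1, 12 → queue [4, 1, 12]
Visit 4 → queue [1, 12]
Visit 1 → queue [12]
Visit 12 → queue []

8 2 5 7 10 13 11 3 6 9 4 1 12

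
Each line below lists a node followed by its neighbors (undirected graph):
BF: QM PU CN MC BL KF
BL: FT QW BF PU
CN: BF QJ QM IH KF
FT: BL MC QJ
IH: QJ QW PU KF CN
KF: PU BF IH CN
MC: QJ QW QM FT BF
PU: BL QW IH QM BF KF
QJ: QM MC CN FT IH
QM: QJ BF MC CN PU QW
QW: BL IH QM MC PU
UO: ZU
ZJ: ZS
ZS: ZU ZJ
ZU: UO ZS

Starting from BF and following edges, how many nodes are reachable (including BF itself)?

11

BFS from BF visits: BF, BL, CN, KF, MC, PU, QM, FT, QW, IH, QJ
Reachable nodes: 11 of 15 total.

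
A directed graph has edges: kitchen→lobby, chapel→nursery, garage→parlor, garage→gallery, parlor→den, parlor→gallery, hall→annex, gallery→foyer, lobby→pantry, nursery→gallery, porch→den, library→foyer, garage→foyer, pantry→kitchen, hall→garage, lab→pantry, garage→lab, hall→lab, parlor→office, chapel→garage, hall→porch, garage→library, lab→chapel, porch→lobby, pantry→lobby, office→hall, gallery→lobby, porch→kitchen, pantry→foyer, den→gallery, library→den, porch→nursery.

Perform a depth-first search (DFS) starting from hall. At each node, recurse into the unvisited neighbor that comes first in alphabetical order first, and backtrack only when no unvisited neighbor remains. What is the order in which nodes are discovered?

Visit hall
hall → annex
hall → garage
garage → foyer
garage → gallery
gallery → lobby
lobby → pantry
pantry → kitchen
garage → lab
lab → chapel
chapel → nursery
garage → library
library → den
garage → parlor
parlor → office
hall → porch

hall annex garage foyer gallery lobby pantry kitchen lab chapel nursery library den parlor office porch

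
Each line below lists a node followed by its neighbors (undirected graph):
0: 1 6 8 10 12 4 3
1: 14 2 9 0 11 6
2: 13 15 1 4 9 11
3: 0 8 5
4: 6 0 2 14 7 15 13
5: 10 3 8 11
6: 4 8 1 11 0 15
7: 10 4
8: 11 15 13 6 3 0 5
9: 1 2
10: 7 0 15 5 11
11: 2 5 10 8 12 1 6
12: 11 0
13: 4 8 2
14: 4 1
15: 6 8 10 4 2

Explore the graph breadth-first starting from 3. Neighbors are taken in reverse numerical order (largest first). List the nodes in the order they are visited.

3, 8, 5, 0, 15, 13, 11, 6, 10, 12, 4, 1, 2, 7, 14, 9

Visit 3; enqueue 8, 5, 0 → queue [8, 5, 0]
Visit 8; enqueue 15, 13, 11, 6 → queue [5, 0, 15, 13, 11, 6]
Visit 5; enqueue 10 → queue [0, 15, 13, 11, 6, 10]
Visit 0; enqueue 12, 4, 1 → queue [15, 13, 11, 6, 10, 12, 4, 1]
Visit 15; enqueue 2 → queue [13, 11, 6, 10, 12, 4, 1, 2]
Visit 13 → queue [11, 6, 10, 12, 4, 1, 2]
Visit 11 → queue [6, 10, 12, 4, 1, 2]
Visit 6 → queue [10, 12, 4, 1, 2]
Visit 10; enqueue 7 → queue [12, 4, 1, 2, 7]
Visit 12 → queue [4, 1, 2, 7]
Visit 4; enqueue 14 → queue [1, 2, 7, 14]
Visit 1; enqueue 9 → queue [2, 7, 14, 9]
Visit 2 → queue [7, 14, 9]
Visit 7 → queue [14, 9]
Visit 14 → queue [9]
Visit 9 → queue []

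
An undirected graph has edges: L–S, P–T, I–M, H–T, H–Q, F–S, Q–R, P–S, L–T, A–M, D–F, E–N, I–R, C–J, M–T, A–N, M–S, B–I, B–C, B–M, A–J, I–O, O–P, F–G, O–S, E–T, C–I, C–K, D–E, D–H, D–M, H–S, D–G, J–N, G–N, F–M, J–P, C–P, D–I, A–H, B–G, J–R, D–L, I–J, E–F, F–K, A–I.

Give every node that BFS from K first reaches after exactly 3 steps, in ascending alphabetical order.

Level 0: K
Level 1: C, F
Level 2: B, D, E, G, I, J, M, P, S
Level 3: A, H, L, N, O, R, T
Level 4: Q

A, H, L, N, O, R, T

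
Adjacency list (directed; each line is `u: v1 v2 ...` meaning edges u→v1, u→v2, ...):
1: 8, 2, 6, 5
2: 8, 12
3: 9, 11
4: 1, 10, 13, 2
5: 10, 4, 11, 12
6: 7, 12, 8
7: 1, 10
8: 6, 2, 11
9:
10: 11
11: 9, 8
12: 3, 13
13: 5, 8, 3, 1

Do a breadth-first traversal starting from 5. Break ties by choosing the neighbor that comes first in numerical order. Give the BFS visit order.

Visit 5; enqueue 4, 10, 11, 12 → queue [4, 10, 11, 12]
Visit 4; enqueue 1, 2, 13 → queue [10, 11, 12, 1, 2, 13]
Visit 10 → queue [11, 12, 1, 2, 13]
Visit 11; enqueue 8, 9 → queue [12, 1, 2, 13, 8, 9]
Visit 12; enqueue 3 → queue [1, 2, 13, 8, 9, 3]
Visit 1; enqueue 6 → queue [2, 13, 8, 9, 3, 6]
Visit 2 → queue [13, 8, 9, 3, 6]
Visit 13 → queue [8, 9, 3, 6]
Visit 8 → queue [9, 3, 6]
Visit 9 → queue [3, 6]
Visit 3 → queue [6]
Visit 6; enqueue 7 → queue [7]
Visit 7 → queue []

5, 4, 10, 11, 12, 1, 2, 13, 8, 9, 3, 6, 7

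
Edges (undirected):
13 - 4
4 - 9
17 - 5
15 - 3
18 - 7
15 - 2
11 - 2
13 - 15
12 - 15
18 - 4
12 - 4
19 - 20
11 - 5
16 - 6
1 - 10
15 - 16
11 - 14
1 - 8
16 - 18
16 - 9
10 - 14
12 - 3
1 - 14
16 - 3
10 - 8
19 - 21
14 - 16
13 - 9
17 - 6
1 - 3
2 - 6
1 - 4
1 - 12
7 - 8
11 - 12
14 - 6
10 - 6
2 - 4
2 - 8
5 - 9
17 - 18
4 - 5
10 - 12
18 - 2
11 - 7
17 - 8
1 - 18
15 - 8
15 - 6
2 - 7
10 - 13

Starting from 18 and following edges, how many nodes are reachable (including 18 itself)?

18

BFS from 18 visits: 18, 1, 2, 4, 7, 16, 17, 3, 8, 10, 12, 14, 6, 11, 15, 5, 9, 13
Reachable nodes: 18 of 21 total.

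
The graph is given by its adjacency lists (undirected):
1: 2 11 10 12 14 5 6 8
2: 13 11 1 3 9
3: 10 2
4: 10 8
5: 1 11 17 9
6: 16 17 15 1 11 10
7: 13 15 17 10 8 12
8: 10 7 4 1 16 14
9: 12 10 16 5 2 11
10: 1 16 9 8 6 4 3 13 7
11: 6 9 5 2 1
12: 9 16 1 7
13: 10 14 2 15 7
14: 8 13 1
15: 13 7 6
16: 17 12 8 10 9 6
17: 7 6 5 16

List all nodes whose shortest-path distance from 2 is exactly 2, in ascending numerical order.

5, 6, 7, 8, 10, 12, 14, 15, 16

Level 0: 2
Level 1: 1, 3, 9, 11, 13
Level 2: 5, 6, 7, 8, 10, 12, 14, 15, 16
Level 3: 4, 17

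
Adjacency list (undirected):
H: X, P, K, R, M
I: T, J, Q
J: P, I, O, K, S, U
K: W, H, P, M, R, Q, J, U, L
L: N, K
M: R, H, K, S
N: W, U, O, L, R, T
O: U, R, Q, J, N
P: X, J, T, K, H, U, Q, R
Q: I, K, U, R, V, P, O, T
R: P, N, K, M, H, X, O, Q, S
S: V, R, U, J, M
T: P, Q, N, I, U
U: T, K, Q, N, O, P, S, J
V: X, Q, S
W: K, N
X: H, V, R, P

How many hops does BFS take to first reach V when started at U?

2

Level 0: U
Level 1: J, K, N, O, P, Q, S, T
Level 2: H, I, L, M, R, V, W, X
V first appears at level 2.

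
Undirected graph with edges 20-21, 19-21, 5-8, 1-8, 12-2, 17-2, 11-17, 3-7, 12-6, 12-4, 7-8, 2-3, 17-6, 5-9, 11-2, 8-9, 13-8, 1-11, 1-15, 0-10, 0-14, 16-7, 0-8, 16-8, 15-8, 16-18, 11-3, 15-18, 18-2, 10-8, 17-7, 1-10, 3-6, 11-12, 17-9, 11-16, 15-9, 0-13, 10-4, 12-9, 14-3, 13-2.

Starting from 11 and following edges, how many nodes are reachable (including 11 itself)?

BFS from 11 visits: 11, 1, 2, 3, 12, 16, 17, 8, 10, 15, 13, 18, 6, 7, 14, 4, 9, 0, 5
Reachable nodes: 19 of 22 total.

19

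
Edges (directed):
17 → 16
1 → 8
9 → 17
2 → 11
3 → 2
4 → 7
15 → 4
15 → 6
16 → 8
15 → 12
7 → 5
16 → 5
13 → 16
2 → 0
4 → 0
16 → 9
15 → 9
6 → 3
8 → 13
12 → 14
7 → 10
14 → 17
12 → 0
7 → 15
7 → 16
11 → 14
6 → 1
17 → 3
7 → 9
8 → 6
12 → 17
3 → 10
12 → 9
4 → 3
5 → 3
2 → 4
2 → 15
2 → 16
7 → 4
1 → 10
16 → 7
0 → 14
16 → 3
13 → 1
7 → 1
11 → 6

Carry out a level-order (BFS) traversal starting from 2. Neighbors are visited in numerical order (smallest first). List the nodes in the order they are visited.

2, 0, 4, 11, 15, 16, 14, 3, 7, 6, 9, 12, 5, 8, 17, 10, 1, 13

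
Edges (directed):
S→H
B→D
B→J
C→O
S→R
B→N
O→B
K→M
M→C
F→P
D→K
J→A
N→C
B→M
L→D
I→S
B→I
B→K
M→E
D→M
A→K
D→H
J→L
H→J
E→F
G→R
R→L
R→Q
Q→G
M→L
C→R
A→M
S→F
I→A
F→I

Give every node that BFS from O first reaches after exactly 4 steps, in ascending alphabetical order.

F, R

Level 0: O
Level 1: B
Level 2: D, I, J, K, M, N
Level 3: A, C, E, H, L, S
Level 4: F, R
Level 5: P, Q
Level 6: G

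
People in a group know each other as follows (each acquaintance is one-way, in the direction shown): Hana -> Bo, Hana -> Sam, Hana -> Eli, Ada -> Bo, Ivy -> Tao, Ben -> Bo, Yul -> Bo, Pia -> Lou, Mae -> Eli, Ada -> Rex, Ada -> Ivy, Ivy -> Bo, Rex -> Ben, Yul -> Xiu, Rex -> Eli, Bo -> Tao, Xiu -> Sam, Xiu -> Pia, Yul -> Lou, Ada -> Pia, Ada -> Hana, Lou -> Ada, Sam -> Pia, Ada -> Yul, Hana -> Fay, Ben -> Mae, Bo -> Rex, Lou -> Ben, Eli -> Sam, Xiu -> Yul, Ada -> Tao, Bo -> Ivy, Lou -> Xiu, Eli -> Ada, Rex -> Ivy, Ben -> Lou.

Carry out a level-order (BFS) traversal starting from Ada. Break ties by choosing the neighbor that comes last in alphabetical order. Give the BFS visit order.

Ada Yul Tao Rex Pia Ivy Hana Bo Xiu Lou Eli Ben Sam Fay Mae

Visit Ada; enqueue Yul, Tao, Rex, Pia, Ivy, Hana, Bo → queue [Yul, Tao, Rex, Pia, Ivy, Hana, Bo]
Visit Yul; enqueue Xiu, Lou → queue [Tao, Rex, Pia, Ivy, Hana, Bo, Xiu, Lou]
Visit Tao → queue [Rex, Pia, Ivy, Hana, Bo, Xiu, Lou]
Visit Rex; enqueue Eli, Ben → queue [Pia, Ivy, Hana, Bo, Xiu, Lou, Eli, Ben]
Visit Pia → queue [Ivy, Hana, Bo, Xiu, Lou, Eli, Ben]
Visit Ivy → queue [Hana, Bo, Xiu, Lou, Eli, Ben]
Visit Hana; enqueue Sam, Fay → queue [Bo, Xiu, Lou, Eli, Ben, Sam, Fay]
Visit Bo → queue [Xiu, Lou, Eli, Ben, Sam, Fay]
Visit Xiu → queue [Lou, Eli, Ben, Sam, Fay]
Visit Lou → queue [Eli, Ben, Sam, Fay]
Visit Eli → queue [Ben, Sam, Fay]
Visit Ben; enqueue Mae → queue [Sam, Fay, Mae]
Visit Sam → queue [Fay, Mae]
Visit Fay → queue [Mae]
Visit Mae → queue []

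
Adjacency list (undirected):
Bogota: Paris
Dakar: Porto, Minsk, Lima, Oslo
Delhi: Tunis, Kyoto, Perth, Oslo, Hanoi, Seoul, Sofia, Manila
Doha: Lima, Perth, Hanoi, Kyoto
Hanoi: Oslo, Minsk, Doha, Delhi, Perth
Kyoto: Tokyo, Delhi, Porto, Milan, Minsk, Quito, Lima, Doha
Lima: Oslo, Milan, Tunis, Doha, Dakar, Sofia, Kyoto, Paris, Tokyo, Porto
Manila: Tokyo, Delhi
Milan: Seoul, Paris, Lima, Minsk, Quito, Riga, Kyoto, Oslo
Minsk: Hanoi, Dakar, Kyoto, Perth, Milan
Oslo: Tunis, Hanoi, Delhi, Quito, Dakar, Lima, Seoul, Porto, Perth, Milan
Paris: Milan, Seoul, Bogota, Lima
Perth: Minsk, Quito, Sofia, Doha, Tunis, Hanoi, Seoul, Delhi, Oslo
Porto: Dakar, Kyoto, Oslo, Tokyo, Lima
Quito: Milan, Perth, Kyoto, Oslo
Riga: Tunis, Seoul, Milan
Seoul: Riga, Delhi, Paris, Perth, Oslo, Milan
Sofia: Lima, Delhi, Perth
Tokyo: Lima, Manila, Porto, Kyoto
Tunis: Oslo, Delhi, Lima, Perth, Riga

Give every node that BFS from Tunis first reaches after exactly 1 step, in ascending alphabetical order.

Delhi, Lima, Oslo, Perth, Riga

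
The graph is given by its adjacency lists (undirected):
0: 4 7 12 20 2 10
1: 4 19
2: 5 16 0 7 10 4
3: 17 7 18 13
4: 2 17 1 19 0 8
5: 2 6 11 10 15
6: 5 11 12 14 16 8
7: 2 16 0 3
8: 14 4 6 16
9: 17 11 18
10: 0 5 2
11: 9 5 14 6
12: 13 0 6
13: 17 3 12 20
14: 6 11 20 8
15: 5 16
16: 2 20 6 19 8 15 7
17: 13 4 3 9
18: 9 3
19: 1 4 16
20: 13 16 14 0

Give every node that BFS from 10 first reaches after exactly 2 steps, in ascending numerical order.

Level 0: 10
Level 1: 0, 2, 5
Level 2: 4, 6, 7, 11, 12, 15, 16, 20
Level 3: 1, 3, 8, 9, 13, 14, 17, 19
Level 4: 18

4, 6, 7, 11, 12, 15, 16, 20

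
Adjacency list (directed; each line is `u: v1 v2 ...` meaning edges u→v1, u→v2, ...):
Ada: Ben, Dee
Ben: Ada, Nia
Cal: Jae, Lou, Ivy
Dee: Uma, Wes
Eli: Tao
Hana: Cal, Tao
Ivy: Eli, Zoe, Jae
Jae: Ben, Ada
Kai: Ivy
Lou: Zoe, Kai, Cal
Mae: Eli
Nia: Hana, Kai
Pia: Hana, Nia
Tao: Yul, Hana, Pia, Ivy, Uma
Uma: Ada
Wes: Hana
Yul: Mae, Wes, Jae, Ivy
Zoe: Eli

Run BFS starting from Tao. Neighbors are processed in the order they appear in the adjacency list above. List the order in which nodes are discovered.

Tao, Yul, Hana, Pia, Ivy, Uma, Mae, Wes, Jae, Cal, Nia, Eli, Zoe, Ada, Ben, Lou, Kai, Dee

Visit Tao; enqueue Yul, Hana, Pia, Ivy, Uma → queue [Yul, Hana, Pia, Ivy, Uma]
Visit Yul; enqueue Mae, Wes, Jae → queue [Hana, Pia, Ivy, Uma, Mae, Wes, Jae]
Visit Hana; enqueue Cal → queue [Pia, Ivy, Uma, Mae, Wes, Jae, Cal]
Visit Pia; enqueue Nia → queue [Ivy, Uma, Mae, Wes, Jae, Cal, Nia]
Visit Ivy; enqueue Eli, Zoe → queue [Uma, Mae, Wes, Jae, Cal, Nia, Eli, Zoe]
Visit Uma; enqueue Ada → queue [Mae, Wes, Jae, Cal, Nia, Eli, Zoe, Ada]
Visit Mae → queue [Wes, Jae, Cal, Nia, Eli, Zoe, Ada]
Visit Wes → queue [Jae, Cal, Nia, Eli, Zoe, Ada]
Visit Jae; enqueue Ben → queue [Cal, Nia, Eli, Zoe, Ada, Ben]
Visit Cal; enqueue Lou → queue [Nia, Eli, Zoe, Ada, Ben, Lou]
Visit Nia; enqueue Kai → queue [Eli, Zoe, Ada, Ben, Lou, Kai]
Visit Eli → queue [Zoe, Ada, Ben, Lou, Kai]
Visit Zoe → queue [Ada, Ben, Lou, Kai]
Visit Ada; enqueue Dee → queue [Ben, Lou, Kai, Dee]
Visit Ben → queue [Lou, Kai, Dee]
Visit Lou → queue [Kai, Dee]
Visit Kai → queue [Dee]
Visit Dee → queue []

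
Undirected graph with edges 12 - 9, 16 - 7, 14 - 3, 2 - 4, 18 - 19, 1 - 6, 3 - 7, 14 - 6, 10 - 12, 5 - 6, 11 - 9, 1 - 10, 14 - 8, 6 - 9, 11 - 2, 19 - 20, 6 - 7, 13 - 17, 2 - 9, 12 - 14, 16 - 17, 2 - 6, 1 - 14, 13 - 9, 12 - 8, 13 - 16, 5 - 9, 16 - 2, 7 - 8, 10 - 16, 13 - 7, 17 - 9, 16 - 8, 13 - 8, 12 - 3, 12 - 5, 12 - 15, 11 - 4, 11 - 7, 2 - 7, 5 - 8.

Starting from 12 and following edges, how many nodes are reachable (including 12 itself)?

17

BFS from 12 visits: 12, 3, 5, 8, 9, 10, 14, 15, 7, 6, 13, 16, 2, 11, 17, 1, 4
Reachable nodes: 17 of 20 total.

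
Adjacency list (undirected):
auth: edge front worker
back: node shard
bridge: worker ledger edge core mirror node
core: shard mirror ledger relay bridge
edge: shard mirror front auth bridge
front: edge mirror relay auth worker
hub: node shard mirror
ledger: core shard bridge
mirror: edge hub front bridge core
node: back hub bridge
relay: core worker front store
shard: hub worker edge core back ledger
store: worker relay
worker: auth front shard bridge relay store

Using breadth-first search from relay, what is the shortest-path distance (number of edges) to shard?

2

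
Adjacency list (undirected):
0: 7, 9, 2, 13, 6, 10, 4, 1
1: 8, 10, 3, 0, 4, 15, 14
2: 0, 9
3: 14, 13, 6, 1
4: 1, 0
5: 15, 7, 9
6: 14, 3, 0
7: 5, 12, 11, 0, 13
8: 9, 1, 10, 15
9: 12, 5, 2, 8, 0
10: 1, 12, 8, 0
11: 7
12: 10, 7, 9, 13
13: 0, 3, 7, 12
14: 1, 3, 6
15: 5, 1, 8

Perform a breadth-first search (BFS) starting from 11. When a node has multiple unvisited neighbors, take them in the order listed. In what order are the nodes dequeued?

11, 7, 5, 12, 0, 13, 15, 9, 10, 2, 6, 4, 1, 3, 8, 14

Visit 11; enqueue 7 → queue [7]
Visit 7; enqueue 5, 12, 0, 13 → queue [5, 12, 0, 13]
Visit 5; enqueue 15, 9 → queue [12, 0, 13, 15, 9]
Visit 12; enqueue 10 → queue [0, 13, 15, 9, 10]
Visit 0; enqueue 2, 6, 4, 1 → queue [13, 15, 9, 10, 2, 6, 4, 1]
Visit 13; enqueue 3 → queue [15, 9, 10, 2, 6, 4, 1, 3]
Visit 15; enqueue 8 → queue [9, 10, 2, 6, 4, 1, 3, 8]
Visit 9 → queue [10, 2, 6, 4, 1, 3, 8]
Visit 10 → queue [2, 6, 4, 1, 3, 8]
Visit 2 → queue [6, 4, 1, 3, 8]
Visit 6; enqueue 14 → queue [4, 1, 3, 8, 14]
Visit 4 → queue [1, 3, 8, 14]
Visit 1 → queue [3, 8, 14]
Visit 3 → queue [8, 14]
Visit 8 → queue [14]
Visit 14 → queue []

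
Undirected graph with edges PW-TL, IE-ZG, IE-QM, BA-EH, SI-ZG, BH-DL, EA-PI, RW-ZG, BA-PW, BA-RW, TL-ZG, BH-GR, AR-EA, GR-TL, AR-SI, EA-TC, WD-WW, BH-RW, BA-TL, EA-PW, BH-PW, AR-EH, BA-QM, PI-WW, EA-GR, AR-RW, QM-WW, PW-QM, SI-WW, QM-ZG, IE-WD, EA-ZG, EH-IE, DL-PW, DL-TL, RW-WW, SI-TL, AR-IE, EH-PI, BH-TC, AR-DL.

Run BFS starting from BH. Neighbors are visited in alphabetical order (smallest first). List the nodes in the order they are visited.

Visit BH; enqueue DL, GR, PW, RW, TC → queue [DL, GR, PW, RW, TC]
Visit DL; enqueue AR, TL → queue [GR, PW, RW, TC, AR, TL]
Visit GR; enqueue EA → queue [PW, RW, TC, AR, TL, EA]
Visit PW; enqueue BA, QM → queue [RW, TC, AR, TL, EA, BA, QM]
Visit RW; enqueue WW, ZG → queue [TC, AR, TL, EA, BA, QM, WW, ZG]
Visit TC → queue [AR, TL, EA, BA, QM, WW, ZG]
Visit AR; enqueue EH, IE, SI → queue [TL, EA, BA, QM, WW, ZG, EH, IE, SI]
Visit TL → queue [EA, BA, QM, WW, ZG, EH, IE, SI]
Visit EA; enqueue PI → queue [BA, QM, WW, ZG, EH, IE, SI, PI]
Visit BA → queue [QM, WW, ZG, EH, IE, SI, PI]
Visit QM → queue [WW, ZG, EH, IE, SI, PI]
Visit WW; enqueue WD → queue [ZG, EH, IE, SI, PI, WD]
Visit ZG → queue [EH, IE, SI, PI, WD]
Visit EH → queue [IE, SI, PI, WD]
Visit IE → queue [SI, PI, WD]
Visit SI → queue [PI, WD]
Visit PI → queue [WD]
Visit WD → queue []

BH, DL, GR, PW, RW, TC, AR, TL, EA, BA, QM, WW, ZG, EH, IE, SI, PI, WD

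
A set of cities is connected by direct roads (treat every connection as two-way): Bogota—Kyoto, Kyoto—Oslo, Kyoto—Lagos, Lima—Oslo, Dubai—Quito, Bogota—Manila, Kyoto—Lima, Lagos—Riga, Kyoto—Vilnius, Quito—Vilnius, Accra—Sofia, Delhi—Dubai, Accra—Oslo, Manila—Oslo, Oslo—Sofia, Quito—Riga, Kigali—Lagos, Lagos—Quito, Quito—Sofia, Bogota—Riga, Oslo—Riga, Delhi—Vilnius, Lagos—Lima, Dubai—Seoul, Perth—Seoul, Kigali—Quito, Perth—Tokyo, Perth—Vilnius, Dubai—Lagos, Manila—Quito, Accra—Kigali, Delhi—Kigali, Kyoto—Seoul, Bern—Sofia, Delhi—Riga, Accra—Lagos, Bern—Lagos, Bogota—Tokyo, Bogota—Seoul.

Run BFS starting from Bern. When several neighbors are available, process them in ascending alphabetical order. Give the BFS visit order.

Bern → Lagos → Sofia → Accra → Dubai → Kigali → Kyoto → Lima → Quito → Riga → Oslo → Delhi → Seoul → Bogota → Vilnius → Manila → Perth → Tokyo

Visit Bern; enqueue Lagos, Sofia → queue [Lagos, Sofia]
Visit Lagos; enqueue Accra, Dubai, Kigali, Kyoto, Lima, Quito, Riga → queue [Sofia, Accra, Dubai, Kigali, Kyoto, Lima, Quito, Riga]
Visit Sofia; enqueue Oslo → queue [Accra, Dubai, Kigali, Kyoto, Lima, Quito, Riga, Oslo]
Visit Accra → queue [Dubai, Kigali, Kyoto, Lima, Quito, Riga, Oslo]
Visit Dubai; enqueue Delhi, Seoul → queue [Kigali, Kyoto, Lima, Quito, Riga, Oslo, Delhi, Seoul]
Visit Kigali → queue [Kyoto, Lima, Quito, Riga, Oslo, Delhi, Seoul]
Visit Kyoto; enqueue Bogota, Vilnius → queue [Lima, Quito, Riga, Oslo, Delhi, Seoul, Bogota, Vilnius]
Visit Lima → queue [Quito, Riga, Oslo, Delhi, Seoul, Bogota, Vilnius]
Visit Quito; enqueue Manila → queue [Riga, Oslo, Delhi, Seoul, Bogota, Vilnius, Manila]
Visit Riga → queue [Oslo, Delhi, Seoul, Bogota, Vilnius, Manila]
Visit Oslo → queue [Delhi, Seoul, Bogota, Vilnius, Manila]
Visit Delhi → queue [Seoul, Bogota, Vilnius, Manila]
Visit Seoul; enqueue Perth → queue [Bogota, Vilnius, Manila, Perth]
Visit Bogota; enqueue Tokyo → queue [Vilnius, Manila, Perth, Tokyo]
Visit Vilnius → queue [Manila, Perth, Tokyo]
Visit Manila → queue [Perth, Tokyo]
Visit Perth → queue [Tokyo]
Visit Tokyo → queue []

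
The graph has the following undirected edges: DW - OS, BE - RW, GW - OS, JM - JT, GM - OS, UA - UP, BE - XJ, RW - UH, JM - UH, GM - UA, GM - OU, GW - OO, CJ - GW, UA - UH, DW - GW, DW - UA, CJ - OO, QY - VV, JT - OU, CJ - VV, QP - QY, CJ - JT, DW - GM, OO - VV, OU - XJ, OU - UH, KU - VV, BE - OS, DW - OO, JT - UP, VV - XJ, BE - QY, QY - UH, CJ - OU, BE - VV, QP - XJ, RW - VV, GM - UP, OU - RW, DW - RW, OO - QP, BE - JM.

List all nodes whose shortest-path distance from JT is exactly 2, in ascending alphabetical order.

BE, GM, GW, OO, RW, UA, UH, VV, XJ

Level 0: JT
Level 1: CJ, JM, OU, UP
Level 2: BE, GM, GW, OO, RW, UA, UH, VV, XJ
Level 3: DW, KU, OS, QP, QY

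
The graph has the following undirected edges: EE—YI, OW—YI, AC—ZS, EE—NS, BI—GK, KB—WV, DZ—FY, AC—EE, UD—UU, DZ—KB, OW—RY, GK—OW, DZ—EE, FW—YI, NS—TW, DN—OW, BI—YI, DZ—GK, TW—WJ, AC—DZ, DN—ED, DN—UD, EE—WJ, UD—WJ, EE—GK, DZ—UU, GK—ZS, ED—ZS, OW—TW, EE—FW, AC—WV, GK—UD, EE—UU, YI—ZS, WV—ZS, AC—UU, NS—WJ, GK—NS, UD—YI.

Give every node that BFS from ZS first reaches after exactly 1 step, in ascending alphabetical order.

Level 0: ZS
Level 1: AC, ED, GK, WV, YI
Level 2: BI, DN, DZ, EE, FW, KB, NS, OW, UD, UU
Level 3: FY, RY, TW, WJ

AC, ED, GK, WV, YI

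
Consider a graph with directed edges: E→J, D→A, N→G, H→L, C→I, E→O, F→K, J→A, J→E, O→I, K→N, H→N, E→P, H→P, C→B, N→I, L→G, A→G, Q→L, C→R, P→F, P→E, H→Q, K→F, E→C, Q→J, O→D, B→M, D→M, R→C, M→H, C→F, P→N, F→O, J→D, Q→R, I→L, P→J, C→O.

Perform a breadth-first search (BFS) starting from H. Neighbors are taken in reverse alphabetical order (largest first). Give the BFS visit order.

H → Q → P → N → L → R → J → F → E → I → G → C → D → A → O → K → B → M

Visit H; enqueue Q, P, N, L → queue [Q, P, N, L]
Visit Q; enqueue R, J → queue [P, N, L, R, J]
Visit P; enqueue F, E → queue [N, L, R, J, F, E]
Visit N; enqueue I, G → queue [L, R, J, F, E, I, G]
Visit L → queue [R, J, F, E, I, G]
Visit R; enqueue C → queue [J, F, E, I, G, C]
Visit J; enqueue D, A → queue [F, E, I, G, C, D, A]
Visit F; enqueue O, K → queue [E, I, G, C, D, A, O, K]
Visit E → queue [I, G, C, D, A, O, K]
Visit I → queue [G, C, D, A, O, K]
Visit G → queue [C, D, A, O, K]
Visit C; enqueue B → queue [D, A, O, K, B]
Visit D; enqueue M → queue [A, O, K, B, M]
Visit A → queue [O, K, B, M]
Visit O → queue [K, B, M]
Visit K → queue [B, M]
Visit B → queue [M]
Visit M → queue []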